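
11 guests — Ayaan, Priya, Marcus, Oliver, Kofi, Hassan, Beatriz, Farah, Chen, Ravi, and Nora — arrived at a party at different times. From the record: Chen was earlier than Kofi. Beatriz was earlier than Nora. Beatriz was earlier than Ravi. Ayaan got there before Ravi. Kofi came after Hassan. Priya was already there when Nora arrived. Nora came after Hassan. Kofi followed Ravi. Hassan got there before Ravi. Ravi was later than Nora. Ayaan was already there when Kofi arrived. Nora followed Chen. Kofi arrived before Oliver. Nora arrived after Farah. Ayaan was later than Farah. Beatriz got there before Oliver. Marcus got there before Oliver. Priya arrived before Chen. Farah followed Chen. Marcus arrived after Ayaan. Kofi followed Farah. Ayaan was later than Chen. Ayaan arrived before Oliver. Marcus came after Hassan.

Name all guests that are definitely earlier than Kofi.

Ayaan, Beatriz, Chen, Farah, Hassan, Nora, Priya, Ravi

Directly stated before Kofi: Ayaan, Chen, Farah, Hassan, and Ravi.
Beatriz reaches Kofi via Beatriz → Ravi → Kofi.
Nora reaches Kofi via Nora → Ravi → Kofi.
Priya reaches Kofi via Priya → Chen → Kofi.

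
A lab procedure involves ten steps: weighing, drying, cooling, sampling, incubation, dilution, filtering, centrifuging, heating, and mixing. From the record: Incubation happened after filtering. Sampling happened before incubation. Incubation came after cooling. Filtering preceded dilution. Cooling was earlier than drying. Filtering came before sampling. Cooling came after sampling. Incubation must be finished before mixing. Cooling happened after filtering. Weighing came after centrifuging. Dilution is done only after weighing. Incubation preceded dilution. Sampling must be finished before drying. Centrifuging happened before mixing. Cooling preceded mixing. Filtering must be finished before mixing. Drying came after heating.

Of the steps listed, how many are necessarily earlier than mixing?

Directly stated before mixing: centrifuging, cooling, filtering, and incubation.
Sampling reaches mixing via sampling → incubation → mixing.
No chain forces dilution (or any of the others) ahead of mixing.
That's centrifuging, cooling, filtering, incubation, and sampling — 5 in all.

5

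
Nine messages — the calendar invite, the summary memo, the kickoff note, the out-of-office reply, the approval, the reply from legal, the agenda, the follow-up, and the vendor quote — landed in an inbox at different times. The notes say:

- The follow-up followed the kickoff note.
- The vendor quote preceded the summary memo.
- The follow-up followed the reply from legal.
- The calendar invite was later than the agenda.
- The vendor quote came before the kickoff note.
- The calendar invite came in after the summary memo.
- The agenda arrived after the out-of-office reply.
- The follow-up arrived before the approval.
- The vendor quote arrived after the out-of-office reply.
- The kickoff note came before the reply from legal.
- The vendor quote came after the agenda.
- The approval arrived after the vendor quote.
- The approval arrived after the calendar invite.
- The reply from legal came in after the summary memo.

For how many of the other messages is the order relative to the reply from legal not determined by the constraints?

Forced before the reply from legal: the agenda, the kickoff note, the out-of-office reply, the summary memo, and the vendor quote; forced after the reply from legal: the approval and the follow-up.
That leaves the calendar invite with no forced order relative to the reply from legal — 1.

1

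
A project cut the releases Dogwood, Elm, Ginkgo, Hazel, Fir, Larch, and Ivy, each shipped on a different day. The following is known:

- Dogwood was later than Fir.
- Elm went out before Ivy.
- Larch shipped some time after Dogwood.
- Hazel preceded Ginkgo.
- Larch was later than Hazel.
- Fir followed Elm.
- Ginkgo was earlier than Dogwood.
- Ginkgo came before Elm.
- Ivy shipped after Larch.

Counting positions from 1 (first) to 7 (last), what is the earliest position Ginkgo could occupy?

Hazel must come before Ginkgo — 1 forced predecessor.
Nothing else is forced ahead of Ginkgo, so its earliest slot is position 1 + 1 = 2.

2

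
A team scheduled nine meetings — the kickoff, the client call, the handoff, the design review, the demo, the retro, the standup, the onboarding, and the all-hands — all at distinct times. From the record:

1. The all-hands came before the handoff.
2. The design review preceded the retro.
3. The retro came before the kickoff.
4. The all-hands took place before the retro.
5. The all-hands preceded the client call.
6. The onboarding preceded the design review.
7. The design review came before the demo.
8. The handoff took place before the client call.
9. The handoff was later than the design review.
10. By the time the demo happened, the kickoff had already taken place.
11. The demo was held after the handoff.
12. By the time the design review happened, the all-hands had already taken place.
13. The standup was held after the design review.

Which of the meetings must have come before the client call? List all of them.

Directly stated before the client call: the all-hands and the handoff.
The design review reaches the client call via the design review → the handoff → the client call.
The onboarding reaches the client call via the onboarding → the design review → the handoff → the client call.

the all-hands, the design review, the handoff, the onboarding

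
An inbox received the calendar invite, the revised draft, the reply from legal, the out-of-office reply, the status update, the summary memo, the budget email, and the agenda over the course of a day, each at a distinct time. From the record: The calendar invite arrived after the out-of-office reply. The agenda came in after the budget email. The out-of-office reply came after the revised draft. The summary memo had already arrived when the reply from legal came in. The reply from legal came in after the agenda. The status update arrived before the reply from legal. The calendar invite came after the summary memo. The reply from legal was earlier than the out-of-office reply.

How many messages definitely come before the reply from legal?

4

Directly stated before the reply from legal: the agenda, the status update, and the summary memo.
The budget email reaches the reply from legal via the budget email → the agenda → the reply from legal.
That's the agenda, the budget email, the status update, and the summary memo — 4 in all.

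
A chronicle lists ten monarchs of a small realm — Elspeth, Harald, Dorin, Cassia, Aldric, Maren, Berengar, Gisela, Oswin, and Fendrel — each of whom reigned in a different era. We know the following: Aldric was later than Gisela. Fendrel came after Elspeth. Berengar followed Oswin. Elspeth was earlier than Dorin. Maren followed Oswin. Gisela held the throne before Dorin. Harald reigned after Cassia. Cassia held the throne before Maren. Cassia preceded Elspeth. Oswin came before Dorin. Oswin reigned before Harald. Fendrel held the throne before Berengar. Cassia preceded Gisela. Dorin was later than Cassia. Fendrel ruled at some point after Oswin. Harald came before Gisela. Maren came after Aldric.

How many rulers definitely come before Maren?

Directly stated before Maren: Aldric, Cassia, and Oswin.
Gisela reaches Maren via Gisela → Aldric → Maren.
Harald reaches Maren via Harald → Gisela → Aldric → Maren.
That's Aldric, Cassia, Gisela, Harald, and Oswin — 5 in all.

5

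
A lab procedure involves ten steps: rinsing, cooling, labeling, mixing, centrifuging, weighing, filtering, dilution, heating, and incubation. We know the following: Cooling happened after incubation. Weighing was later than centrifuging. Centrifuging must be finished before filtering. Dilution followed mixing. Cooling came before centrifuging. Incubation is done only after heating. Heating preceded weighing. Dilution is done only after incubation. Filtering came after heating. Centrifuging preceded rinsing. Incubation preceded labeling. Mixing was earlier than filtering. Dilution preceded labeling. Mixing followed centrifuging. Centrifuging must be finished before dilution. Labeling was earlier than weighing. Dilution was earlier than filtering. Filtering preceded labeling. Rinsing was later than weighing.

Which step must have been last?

rinsing

Every other step has a chain of constraints placing it before rinsing, so rinsing is last.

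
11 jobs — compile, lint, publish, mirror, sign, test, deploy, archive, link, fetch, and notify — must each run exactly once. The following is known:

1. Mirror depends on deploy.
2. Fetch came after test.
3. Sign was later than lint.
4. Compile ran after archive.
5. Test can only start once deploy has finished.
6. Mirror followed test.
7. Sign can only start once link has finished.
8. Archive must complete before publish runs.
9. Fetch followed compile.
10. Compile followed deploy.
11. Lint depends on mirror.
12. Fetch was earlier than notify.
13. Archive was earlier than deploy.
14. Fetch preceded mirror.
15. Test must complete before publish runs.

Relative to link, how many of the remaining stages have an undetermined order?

9

Forced after link: sign.
That leaves archive, compile, deploy, fetch, lint, mirror, notify, publish, and test with no forced order relative to link — 9.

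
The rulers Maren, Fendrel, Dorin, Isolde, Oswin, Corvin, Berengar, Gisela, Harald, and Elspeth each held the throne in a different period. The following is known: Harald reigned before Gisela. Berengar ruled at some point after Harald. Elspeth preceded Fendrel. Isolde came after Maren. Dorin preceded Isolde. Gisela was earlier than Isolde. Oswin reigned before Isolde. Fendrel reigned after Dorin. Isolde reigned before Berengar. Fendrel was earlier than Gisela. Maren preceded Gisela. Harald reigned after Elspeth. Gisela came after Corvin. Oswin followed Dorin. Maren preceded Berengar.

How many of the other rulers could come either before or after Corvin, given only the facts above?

6

Forced after Corvin: Berengar, Gisela, and Isolde.
That leaves Dorin, Elspeth, Fendrel, Harald, Maren, and Oswin with no forced order relative to Corvin — 6.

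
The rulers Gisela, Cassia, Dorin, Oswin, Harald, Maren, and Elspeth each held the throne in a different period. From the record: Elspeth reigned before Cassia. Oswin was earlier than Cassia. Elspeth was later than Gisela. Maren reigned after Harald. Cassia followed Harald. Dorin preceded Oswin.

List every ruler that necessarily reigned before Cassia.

Directly stated before Cassia: Elspeth, Harald, and Oswin.
Dorin reaches Cassia via Dorin → Oswin → Cassia.
Gisela reaches Cassia via Gisela → Elspeth → Cassia.
No chain forces Maren ahead of Cassia.

Dorin, Elspeth, Gisela, Harald, Oswin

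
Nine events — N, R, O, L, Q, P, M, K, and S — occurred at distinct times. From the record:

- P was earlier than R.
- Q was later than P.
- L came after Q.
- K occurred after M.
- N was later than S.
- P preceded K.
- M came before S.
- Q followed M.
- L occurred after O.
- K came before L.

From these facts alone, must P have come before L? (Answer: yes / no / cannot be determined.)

yes

Chain the constraints: P → K → L. Each link is directly stated, so P comes before L.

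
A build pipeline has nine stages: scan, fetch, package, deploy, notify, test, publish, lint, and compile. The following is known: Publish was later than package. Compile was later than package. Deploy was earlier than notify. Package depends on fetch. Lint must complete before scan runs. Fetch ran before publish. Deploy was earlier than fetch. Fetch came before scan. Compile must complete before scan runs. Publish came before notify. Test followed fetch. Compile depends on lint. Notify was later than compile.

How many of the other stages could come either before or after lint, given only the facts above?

Forced after lint: compile, notify, and scan.
That leaves deploy, fetch, package, publish, and test with no forced order relative to lint — 5.

5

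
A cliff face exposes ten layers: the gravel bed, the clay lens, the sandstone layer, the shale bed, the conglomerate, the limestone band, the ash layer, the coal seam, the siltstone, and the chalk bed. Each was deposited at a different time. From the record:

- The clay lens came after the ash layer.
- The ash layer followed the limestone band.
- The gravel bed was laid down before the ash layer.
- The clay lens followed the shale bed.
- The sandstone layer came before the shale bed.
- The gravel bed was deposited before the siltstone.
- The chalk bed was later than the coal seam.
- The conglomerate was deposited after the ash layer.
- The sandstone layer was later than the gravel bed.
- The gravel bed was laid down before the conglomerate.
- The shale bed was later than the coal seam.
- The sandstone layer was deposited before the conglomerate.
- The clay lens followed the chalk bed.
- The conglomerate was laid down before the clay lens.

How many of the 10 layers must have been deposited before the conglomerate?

4

Directly stated before the conglomerate: the ash layer, the gravel bed, and the sandstone layer.
The limestone band reaches the conglomerate via the limestone band → the ash layer → the conglomerate.
No chain forces the shale bed (or any of the others) ahead of the conglomerate.
That's the ash layer, the gravel bed, the limestone band, and the sandstone layer — 4 in all.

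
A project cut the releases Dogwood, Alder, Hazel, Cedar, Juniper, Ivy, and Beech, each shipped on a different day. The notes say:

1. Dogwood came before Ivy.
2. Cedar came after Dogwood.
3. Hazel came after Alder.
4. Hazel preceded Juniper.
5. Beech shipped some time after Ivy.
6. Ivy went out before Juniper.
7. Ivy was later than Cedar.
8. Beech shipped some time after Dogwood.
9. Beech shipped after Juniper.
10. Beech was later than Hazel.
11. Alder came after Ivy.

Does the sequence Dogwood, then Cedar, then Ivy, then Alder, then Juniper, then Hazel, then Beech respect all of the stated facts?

no

The constraints require Hazel before Juniper, but in the proposed sequence Juniper appears ahead of Hazel. That one violation is enough.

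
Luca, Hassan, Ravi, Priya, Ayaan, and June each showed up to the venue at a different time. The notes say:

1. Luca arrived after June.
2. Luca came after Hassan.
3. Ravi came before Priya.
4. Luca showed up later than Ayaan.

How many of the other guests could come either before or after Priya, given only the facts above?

4

Forced before Priya: Ravi.
That leaves Ayaan, Hassan, June, and Luca with no forced order relative to Priya — 4.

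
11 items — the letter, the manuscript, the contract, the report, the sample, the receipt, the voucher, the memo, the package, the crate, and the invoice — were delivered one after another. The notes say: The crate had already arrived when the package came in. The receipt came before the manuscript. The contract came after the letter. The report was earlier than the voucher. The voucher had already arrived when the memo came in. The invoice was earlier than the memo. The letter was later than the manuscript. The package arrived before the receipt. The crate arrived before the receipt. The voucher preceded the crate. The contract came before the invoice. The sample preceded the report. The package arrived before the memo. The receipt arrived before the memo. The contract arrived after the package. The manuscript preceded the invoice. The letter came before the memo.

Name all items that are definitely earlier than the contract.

Directly stated before the contract: the letter and the package.
The crate reaches the contract via the crate → the package → the contract.
The manuscript reaches the contract via the manuscript → the letter → the contract.
The receipt reaches the contract via the receipt → the manuscript → the letter → the contract.
Likewise the report, the sample, and the voucher each reach the contract by chaining the stated constraints.
No chain forces the invoice (or any of the others) ahead of the contract.

the crate, the letter, the manuscript, the package, the receipt, the report, the sample, the voucher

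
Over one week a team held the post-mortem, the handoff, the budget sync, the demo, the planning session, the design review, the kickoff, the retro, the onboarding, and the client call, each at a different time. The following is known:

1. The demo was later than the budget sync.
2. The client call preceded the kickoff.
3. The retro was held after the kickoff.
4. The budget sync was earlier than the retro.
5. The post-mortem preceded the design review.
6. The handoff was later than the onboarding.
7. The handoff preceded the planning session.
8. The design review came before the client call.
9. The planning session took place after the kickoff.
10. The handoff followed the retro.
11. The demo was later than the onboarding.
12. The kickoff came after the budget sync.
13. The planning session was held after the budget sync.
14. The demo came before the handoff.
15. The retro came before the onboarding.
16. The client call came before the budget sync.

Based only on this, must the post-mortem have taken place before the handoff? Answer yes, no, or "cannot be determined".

yes

Chain the constraints: the post-mortem → the design review → the client call → the kickoff → the retro → the handoff. Each link is directly stated, so the post-mortem comes before the handoff.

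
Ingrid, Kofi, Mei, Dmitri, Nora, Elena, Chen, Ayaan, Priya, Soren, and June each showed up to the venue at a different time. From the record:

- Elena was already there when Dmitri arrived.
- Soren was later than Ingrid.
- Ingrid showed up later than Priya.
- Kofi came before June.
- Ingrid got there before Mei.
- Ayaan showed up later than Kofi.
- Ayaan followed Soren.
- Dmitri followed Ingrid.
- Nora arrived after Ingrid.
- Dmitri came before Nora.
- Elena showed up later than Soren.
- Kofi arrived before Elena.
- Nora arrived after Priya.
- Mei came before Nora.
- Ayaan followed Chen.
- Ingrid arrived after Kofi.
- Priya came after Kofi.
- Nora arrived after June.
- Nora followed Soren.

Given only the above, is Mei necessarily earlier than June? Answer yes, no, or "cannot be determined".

cannot be determined

No chain of stated constraints runs from Mei to June, and none runs from June to Mei either.
So the relative order of Mei and June is not fixed by the given facts.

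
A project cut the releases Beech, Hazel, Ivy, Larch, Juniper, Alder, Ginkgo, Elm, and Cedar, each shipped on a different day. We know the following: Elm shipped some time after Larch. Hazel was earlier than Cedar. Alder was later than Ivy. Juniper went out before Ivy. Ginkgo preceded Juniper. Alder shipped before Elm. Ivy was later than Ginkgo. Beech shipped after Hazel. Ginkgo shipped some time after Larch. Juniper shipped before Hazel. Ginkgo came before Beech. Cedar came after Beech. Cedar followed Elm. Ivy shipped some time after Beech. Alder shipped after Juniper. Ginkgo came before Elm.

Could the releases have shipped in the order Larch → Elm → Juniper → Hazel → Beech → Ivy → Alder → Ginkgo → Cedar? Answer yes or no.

The constraints require Ginkgo before Beech, but in the proposed sequence Beech appears ahead of Ginkgo. That one violation is enough.

no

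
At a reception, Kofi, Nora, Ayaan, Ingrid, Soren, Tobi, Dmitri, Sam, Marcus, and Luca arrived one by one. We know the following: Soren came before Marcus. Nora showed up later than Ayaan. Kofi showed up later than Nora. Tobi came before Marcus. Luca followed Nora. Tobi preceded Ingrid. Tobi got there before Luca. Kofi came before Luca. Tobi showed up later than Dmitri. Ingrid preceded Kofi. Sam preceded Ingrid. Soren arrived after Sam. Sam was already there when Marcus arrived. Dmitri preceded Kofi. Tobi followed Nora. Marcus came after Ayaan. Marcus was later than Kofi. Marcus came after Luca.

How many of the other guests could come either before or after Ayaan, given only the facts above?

Forced after Ayaan: Ingrid, Kofi, Luca, Marcus, Nora, and Tobi.
That leaves Dmitri, Sam, and Soren with no forced order relative to Ayaan — 3.

3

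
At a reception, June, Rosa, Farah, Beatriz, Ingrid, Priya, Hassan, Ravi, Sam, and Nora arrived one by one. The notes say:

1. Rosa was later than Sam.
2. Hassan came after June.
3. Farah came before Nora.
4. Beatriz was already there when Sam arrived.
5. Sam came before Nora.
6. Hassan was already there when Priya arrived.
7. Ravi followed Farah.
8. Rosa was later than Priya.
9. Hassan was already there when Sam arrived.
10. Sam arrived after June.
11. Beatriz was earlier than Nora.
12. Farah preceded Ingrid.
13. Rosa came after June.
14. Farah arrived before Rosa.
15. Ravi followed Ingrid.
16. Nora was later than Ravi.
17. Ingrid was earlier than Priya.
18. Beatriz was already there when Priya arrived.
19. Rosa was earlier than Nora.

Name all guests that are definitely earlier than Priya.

Beatriz, Farah, Hassan, Ingrid, June

Directly stated before Priya: Beatriz, Hassan, and Ingrid.
Farah reaches Priya via Farah → Ingrid → Priya.
June reaches Priya via June → Hassan → Priya.
No chain forces Ravi (or any of the others) ahead of Priya.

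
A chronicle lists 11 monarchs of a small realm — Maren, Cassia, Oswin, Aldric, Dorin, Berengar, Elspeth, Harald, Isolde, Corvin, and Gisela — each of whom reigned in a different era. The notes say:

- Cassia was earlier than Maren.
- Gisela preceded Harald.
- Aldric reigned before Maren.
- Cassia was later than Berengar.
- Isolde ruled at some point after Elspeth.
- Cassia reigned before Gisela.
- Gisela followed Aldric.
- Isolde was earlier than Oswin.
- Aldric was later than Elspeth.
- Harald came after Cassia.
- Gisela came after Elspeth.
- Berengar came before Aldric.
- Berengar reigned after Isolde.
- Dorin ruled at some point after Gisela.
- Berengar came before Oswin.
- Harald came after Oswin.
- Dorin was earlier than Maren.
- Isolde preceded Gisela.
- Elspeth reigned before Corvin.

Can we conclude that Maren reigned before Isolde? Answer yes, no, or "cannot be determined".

no

Tracing the constraints gives Isolde → Berengar → Aldric → Maren, so Isolde must come before Maren.
That means Maren cannot be before Isolde.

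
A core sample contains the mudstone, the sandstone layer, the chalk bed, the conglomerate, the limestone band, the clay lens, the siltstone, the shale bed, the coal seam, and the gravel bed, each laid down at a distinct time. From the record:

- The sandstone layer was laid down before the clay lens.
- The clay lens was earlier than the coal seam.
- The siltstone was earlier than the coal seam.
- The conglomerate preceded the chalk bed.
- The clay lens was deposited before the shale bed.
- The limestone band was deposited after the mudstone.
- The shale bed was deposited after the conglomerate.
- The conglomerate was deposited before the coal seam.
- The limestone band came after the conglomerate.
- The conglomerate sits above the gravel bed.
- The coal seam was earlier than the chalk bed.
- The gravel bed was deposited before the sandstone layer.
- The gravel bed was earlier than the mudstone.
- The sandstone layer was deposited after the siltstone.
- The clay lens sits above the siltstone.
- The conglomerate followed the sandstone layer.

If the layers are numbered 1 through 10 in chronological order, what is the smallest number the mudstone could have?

2

The gravel bed must come before the mudstone — 1 forced predecessor.
Nothing else is forced ahead of the mudstone, so its earliest slot is position 1 + 1 = 2.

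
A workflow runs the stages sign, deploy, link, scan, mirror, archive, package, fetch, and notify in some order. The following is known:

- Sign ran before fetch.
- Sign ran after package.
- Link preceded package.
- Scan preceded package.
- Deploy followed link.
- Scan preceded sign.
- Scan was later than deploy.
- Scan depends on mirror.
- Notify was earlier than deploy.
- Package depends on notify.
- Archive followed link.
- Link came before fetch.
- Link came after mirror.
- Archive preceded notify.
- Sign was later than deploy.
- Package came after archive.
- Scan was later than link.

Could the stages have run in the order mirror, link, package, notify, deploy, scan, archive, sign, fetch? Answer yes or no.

The constraints require archive before notify, but in the proposed sequence notify appears ahead of archive. That one violation is enough.

no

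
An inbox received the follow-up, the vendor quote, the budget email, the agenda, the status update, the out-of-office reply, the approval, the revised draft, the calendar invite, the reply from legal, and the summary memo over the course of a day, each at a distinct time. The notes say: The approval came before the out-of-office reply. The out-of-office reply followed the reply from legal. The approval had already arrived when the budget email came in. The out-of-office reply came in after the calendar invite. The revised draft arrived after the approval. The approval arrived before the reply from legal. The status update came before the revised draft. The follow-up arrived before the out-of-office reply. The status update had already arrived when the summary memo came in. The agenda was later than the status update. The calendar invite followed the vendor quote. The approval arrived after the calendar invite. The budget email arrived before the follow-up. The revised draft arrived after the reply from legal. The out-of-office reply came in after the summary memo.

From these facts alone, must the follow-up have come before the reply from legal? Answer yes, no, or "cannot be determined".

cannot be determined

No chain of stated constraints runs from the follow-up to the reply from legal, and none runs from the reply from legal to the follow-up either.
So the relative order of the follow-up and the reply from legal is not fixed by the given facts.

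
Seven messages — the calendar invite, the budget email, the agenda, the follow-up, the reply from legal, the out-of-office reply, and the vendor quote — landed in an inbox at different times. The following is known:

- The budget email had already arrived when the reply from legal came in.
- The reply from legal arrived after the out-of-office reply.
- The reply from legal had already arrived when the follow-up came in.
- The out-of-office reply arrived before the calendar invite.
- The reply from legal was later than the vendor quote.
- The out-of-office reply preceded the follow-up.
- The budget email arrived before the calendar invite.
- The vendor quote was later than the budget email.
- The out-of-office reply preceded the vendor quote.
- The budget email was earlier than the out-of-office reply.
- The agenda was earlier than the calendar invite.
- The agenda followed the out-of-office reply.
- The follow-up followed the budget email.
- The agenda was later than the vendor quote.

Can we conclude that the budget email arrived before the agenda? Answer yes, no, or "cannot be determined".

yes

Chain the constraints: the budget email → the vendor quote → the agenda. Each link is directly stated, so the budget email comes before the agenda.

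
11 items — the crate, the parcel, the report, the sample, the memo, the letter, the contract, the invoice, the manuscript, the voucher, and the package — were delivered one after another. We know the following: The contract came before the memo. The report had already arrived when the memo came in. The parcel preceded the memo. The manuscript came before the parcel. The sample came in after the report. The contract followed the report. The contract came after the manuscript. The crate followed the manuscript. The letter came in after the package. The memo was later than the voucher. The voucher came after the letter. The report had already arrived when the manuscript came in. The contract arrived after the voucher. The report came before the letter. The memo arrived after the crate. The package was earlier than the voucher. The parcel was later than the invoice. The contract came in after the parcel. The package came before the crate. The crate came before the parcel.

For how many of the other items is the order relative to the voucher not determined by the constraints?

5

Forced before the voucher: the letter, the package, and the report; forced after the voucher: the contract and the memo.
That leaves the crate, the invoice, the manuscript, the parcel, and the sample with no forced order relative to the voucher — 5.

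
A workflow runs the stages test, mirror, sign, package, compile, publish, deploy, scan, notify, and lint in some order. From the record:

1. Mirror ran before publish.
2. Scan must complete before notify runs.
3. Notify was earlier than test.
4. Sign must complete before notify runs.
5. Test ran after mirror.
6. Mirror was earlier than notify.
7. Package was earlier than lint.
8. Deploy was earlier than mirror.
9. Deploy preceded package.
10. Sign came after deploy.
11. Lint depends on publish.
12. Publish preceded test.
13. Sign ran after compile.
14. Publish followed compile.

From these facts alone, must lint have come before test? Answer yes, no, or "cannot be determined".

cannot be determined

No chain of stated constraints runs from lint to test, and none runs from test to lint either.
So the relative order of lint and test is not fixed by the given facts.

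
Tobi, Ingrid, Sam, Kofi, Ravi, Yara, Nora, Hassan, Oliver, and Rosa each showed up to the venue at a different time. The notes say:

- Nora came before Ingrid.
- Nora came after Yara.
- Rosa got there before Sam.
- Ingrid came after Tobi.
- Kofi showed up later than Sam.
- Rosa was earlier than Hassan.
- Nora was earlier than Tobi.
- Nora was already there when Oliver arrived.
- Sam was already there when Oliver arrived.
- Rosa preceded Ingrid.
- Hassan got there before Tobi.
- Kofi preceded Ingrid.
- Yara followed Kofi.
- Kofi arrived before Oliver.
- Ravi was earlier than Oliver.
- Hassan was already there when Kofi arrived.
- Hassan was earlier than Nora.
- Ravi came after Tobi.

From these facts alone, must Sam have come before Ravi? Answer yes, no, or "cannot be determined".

yes

Chain the constraints: Sam → Kofi → Yara → Nora → Tobi → Ravi. Each link is directly stated, so Sam comes before Ravi.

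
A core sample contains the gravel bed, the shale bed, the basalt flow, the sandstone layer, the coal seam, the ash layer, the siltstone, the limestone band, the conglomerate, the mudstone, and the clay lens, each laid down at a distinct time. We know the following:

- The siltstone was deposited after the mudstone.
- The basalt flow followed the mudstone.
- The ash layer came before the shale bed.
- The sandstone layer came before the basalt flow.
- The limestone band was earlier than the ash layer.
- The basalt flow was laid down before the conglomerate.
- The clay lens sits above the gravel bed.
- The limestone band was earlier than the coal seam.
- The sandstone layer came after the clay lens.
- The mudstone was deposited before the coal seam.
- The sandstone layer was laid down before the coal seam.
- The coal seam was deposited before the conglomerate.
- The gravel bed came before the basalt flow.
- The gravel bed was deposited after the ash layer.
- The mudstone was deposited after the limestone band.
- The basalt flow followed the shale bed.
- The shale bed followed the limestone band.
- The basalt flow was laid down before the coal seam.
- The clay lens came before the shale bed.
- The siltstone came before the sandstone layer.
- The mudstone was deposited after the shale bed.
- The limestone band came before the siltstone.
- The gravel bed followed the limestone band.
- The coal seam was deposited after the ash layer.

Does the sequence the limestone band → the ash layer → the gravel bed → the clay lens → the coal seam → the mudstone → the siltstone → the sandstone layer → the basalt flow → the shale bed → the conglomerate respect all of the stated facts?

no

The constraints require the shale bed before the mudstone, but in the proposed sequence the mudstone appears ahead of the shale bed. That one violation is enough.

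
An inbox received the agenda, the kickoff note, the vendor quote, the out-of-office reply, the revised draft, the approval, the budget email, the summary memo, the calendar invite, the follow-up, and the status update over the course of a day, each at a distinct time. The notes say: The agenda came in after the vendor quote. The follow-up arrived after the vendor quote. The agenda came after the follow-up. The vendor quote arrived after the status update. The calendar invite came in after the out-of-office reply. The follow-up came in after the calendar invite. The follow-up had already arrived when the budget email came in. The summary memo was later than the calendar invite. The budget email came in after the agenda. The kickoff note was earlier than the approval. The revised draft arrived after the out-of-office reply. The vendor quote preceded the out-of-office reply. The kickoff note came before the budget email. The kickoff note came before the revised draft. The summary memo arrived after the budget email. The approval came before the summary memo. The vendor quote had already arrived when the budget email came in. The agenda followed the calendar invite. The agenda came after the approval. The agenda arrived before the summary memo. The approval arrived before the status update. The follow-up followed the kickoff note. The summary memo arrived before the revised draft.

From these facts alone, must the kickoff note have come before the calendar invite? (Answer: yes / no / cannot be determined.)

yes

Chain the constraints: the kickoff note → the approval → the status update → the vendor quote → the out-of-office reply → the calendar invite. Each link is directly stated, so the kickoff note comes before the calendar invite.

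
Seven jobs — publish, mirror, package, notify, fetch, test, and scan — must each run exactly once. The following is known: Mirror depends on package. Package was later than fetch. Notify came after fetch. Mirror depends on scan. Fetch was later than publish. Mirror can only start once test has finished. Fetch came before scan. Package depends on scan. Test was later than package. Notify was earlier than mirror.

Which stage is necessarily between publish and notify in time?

Tracing the constraints gives publish → fetch → notify, so fetch sits after publish and before notify.
No other stage is forced both after publish and before notify.

fetch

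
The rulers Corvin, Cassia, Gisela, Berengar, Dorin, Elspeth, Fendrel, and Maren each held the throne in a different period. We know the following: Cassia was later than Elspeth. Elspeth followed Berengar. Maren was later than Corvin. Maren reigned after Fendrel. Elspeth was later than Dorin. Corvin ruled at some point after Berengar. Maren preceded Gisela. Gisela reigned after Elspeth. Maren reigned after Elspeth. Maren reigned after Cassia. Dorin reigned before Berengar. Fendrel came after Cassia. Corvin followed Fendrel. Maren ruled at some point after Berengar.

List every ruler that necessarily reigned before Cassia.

Berengar, Dorin, Elspeth

Directly stated before Cassia: Elspeth.
Berengar reaches Cassia via Berengar → Elspeth → Cassia.
Dorin reaches Cassia via Dorin → Elspeth → Cassia.
No chain forces Maren (or any of the others) ahead of Cassia.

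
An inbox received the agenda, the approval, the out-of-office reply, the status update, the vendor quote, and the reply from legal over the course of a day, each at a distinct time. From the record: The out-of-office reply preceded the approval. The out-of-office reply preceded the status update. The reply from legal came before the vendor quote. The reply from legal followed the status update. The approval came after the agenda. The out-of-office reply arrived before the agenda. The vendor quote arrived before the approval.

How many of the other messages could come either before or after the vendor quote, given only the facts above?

Forced before the vendor quote: the out-of-office reply, the reply from legal, and the status update; forced after the vendor quote: the approval.
That leaves the agenda with no forced order relative to the vendor quote — 1.

1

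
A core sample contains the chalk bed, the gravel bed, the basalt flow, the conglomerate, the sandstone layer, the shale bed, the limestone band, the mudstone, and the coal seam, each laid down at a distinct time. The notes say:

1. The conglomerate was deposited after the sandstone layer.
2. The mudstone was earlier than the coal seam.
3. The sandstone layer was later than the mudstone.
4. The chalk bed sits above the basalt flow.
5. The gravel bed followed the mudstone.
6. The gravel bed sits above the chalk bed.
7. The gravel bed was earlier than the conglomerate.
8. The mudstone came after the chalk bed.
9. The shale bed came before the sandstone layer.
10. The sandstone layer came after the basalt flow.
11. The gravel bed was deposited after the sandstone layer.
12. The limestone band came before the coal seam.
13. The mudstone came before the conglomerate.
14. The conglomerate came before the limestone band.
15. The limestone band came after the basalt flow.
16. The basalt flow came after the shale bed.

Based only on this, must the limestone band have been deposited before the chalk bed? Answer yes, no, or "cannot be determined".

Tracing the constraints gives the chalk bed → the gravel bed → the conglomerate → the limestone band, so the chalk bed must come before the limestone band.
That means the limestone band cannot be before the chalk bed.

no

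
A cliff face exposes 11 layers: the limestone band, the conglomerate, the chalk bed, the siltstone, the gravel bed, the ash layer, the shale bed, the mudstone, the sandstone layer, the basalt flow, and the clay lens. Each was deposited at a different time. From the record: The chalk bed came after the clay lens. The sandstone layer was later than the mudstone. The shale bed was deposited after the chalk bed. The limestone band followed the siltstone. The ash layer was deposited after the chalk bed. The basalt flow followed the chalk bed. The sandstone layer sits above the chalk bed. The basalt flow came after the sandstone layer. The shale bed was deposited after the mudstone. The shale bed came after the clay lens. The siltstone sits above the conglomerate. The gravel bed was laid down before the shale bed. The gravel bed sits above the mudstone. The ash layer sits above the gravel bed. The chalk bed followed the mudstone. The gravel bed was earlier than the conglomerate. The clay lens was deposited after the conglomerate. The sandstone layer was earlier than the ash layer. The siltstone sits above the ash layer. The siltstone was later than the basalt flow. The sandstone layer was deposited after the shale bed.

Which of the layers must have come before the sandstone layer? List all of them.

Directly stated before the sandstone layer: the chalk bed, the mudstone, and the shale bed.
The clay lens reaches the sandstone layer via the clay lens → the chalk bed → the sandstone layer.
The conglomerate reaches the sandstone layer via the conglomerate → the clay lens → the chalk bed → the sandstone layer.
The gravel bed reaches the sandstone layer via the gravel bed → the shale bed → the sandstone layer.

the chalk bed, the clay lens, the conglomerate, the gravel bed, the mudstone, the shale bed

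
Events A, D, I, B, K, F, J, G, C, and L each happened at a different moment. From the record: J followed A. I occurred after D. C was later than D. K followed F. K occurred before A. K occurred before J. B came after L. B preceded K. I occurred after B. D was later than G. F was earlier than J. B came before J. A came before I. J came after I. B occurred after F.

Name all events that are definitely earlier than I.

A, B, D, F, G, K, L

Directly stated before I: A, B, and D.
F reaches I via F → B → I.
G reaches I via G → D → I.
K reaches I via K → A → I.
Likewise L reaches I by chaining the stated constraints.
No chain forces J (or any of the others) ahead of I.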